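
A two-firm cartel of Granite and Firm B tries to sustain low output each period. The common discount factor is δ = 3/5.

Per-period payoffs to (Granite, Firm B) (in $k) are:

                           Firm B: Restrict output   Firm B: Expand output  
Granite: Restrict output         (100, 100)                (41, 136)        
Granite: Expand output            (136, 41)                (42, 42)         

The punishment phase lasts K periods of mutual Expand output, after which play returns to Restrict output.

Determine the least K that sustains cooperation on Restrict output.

2

IC: δ(1−δ^K)/(1−δ) ≥ (136−100)/(100−42) = 18/29.
With δ = 3/5: need 1 − δ^K ≥ 18/29·(1−3/5)/(3/5), i.e. δ^K ≤ 0.5862.
Since (3/5)^1 = 0.6000 and (3/5)^2 = 0.3600, the smallest such K is 2.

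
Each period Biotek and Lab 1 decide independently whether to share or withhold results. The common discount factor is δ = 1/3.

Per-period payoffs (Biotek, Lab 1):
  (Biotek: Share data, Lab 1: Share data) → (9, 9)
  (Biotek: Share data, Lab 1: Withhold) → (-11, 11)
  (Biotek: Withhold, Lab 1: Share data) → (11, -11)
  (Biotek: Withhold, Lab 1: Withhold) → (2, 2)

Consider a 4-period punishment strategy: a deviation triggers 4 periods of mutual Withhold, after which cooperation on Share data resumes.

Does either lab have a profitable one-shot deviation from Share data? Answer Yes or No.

IC: δ+…+δ^4 ≥ (11−9)/(9−2) = 2/7.
At δ = 1/3: partial sum = 0.4938 ≥ 0.2857. Cooperation sustainable.

No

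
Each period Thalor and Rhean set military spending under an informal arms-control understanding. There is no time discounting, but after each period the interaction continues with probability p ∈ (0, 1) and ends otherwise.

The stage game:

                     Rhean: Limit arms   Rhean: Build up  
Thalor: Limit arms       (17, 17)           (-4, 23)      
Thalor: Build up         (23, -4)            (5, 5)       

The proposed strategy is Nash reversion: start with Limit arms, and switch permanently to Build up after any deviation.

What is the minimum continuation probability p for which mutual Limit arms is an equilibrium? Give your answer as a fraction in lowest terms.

1/3

Expected cooperation value is 17 + p·17 + p²·17 + … = 17/(1−p); deviation gives 23 + p·5/(1−p).
17 ≥ 23(1−p) + 5p ⇒ 18p ≥ 6 ⇒ p ≥ 6/18 = 1/3.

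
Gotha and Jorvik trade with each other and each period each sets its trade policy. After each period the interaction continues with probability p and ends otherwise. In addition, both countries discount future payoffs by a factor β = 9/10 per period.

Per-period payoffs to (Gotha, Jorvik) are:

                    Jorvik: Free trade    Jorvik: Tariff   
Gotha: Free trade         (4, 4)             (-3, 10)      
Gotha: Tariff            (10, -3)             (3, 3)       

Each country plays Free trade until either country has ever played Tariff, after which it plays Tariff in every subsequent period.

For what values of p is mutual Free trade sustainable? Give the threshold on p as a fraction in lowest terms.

With continuation probability p and discount β, the effective per-period discount factor is βp.
Grim-trigger IC: βp ≥ (10−4)/(10−3) = 6/7.
So p ≥ (6/7)/(9/10) = 20/21.

20/21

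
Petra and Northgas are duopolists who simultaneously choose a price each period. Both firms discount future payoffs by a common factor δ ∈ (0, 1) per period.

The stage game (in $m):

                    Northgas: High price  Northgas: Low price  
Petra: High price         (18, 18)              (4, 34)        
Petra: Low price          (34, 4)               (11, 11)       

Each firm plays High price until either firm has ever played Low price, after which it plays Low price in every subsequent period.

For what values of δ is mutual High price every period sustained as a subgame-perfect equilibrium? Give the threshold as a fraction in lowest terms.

One-period gain from deviating is 34 − 18 = 16. The loss is 18 − 11 = 7 in every subsequent period, with present value 7·δ/(1−δ).
Deviation is unprofitable when 7·δ/(1−δ) ≥ 16, i.e. δ/(1−δ) ≥ 16/7.
Equivalently δ ≥ 16/(16+7) = 16/23.

16/23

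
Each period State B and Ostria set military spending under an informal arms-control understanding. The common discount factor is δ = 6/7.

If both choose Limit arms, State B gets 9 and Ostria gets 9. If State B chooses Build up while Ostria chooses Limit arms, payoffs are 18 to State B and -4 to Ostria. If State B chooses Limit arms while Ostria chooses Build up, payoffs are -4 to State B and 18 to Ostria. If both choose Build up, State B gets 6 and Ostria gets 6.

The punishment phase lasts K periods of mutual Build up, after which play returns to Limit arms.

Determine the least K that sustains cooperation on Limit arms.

5

No profitable deviation requires (9−6)(δ+…+δ^K) ≥ 18−9, i.e. δ+…+δ^K ≥ 3 ≈ 3.0000.
With δ = 6/7, the partial sums are K=1: 0.8571, K=2: 1.5918, K=3: 2.2216, K=4: 2.7613, K=5: 3.2240.
K = 5 is the first length at which the sum reaches 3.0000.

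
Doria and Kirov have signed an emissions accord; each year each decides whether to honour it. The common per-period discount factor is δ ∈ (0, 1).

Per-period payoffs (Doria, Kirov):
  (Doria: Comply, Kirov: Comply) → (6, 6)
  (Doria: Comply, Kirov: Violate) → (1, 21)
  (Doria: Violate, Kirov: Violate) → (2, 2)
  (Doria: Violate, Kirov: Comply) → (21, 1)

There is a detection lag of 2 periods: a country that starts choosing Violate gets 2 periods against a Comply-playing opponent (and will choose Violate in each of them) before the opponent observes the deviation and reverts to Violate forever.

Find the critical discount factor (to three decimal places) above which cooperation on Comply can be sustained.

0.889

The best deviation is to choose Violate for all 2 undetected periods, earning 21 each, then 2 forever once detected.
Deviation value: 21(1−δ^2)/(1−δ) + 2δ^2/(1−δ); cooperation value: 6/(1−δ).
IC: 6 ≥ 21(1−δ^2) + 2δ^2 = 21 − 19δ^2.
So δ^2 ≥ 15/19, giving δ ≥ (15/19)^(1/2) ≈ 0.889.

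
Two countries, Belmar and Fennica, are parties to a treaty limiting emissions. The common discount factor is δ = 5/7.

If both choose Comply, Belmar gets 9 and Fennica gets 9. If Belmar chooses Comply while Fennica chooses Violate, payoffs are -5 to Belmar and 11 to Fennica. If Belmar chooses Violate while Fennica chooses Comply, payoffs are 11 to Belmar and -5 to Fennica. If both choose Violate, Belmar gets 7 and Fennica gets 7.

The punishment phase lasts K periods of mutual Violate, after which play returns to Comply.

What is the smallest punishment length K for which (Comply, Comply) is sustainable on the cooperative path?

No profitable deviation requires (9−7)(δ+…+δ^K) ≥ 11−9, i.e. δ+…+δ^K ≥ 1 ≈ 1.0000.
With δ = 5/7, the partial sums are K=1: 0.7143, K=2: 1.2245.
K = 2 is the first length at which the sum reaches 1.0000.

2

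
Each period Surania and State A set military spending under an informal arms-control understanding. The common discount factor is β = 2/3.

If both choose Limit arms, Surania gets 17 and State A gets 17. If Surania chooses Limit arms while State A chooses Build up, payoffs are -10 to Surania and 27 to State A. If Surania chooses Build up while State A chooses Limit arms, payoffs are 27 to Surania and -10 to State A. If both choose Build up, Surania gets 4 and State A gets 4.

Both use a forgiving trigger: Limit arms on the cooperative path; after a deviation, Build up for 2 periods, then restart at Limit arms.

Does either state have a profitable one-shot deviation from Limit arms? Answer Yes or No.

No

A one-shot deviation gives 27 now, then 4 for 2 periods, then back to 17.
Gain from deviating: (27−17) today; loss: (17−4) in each of the next 2 periods.
No-deviation condition: (17−4)(β+…+β^2) ≥ 27−17, i.e. β+…+β^2 ≥ 10/13.
At β = 2/3: β+…+β^2 = 1.1111 ≥ 0.7692.
So cooperation is sustainable.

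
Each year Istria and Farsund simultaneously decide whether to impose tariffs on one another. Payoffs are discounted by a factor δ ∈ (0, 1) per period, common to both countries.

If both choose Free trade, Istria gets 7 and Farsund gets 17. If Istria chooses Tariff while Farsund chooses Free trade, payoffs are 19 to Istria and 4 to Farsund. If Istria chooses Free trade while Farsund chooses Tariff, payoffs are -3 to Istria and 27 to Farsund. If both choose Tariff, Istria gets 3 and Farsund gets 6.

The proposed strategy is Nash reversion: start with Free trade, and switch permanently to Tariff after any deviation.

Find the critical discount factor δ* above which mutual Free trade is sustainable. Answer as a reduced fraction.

3/4

Istria's threshold: (19−7)/(19−3) = 3/4.
Farsund's threshold: (27−17)/(27−6) = 10/21.
3/4 > 10/21, so Istria binds and δ* = 3/4.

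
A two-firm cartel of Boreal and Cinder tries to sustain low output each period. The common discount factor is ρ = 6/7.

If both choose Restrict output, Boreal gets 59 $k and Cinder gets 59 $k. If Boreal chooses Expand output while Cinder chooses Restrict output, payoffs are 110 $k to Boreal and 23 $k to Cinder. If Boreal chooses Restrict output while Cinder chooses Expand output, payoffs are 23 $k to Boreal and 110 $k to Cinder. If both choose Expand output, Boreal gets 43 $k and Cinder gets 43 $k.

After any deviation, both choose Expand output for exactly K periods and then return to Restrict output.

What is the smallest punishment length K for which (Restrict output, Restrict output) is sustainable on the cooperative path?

IC: ρ(1−ρ^K)/(1−ρ) ≥ (110−59)/(59−43) = 51/16.
With ρ = 6/7: need 1 − ρ^K ≥ 51/16·(1−6/7)/(6/7), i.e. ρ^K ≤ 0.4688.
Since (6/7)^4 = 0.5398 and (6/7)^5 = 0.4627, the smallest such K is 5.

5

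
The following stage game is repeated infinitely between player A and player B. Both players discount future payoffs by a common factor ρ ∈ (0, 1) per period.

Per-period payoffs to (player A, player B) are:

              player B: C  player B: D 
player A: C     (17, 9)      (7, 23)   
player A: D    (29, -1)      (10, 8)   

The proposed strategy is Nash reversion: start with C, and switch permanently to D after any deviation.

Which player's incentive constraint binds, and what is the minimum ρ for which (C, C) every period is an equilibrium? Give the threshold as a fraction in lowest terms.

player B; ρ ≥ 14/15

player A's threshold: (29−17)/(29−10) = 12/19.
player B's threshold: (23−9)/(23−8) = 14/15.
12/19 < 14/15, so player B binds and ρ* = 14/15.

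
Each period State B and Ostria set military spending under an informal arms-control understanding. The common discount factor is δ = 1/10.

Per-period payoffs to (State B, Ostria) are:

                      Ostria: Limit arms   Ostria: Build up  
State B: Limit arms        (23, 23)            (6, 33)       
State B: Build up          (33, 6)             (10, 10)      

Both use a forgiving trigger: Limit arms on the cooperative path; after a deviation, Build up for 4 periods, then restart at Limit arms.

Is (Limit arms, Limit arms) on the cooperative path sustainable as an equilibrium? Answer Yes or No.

No

A one-shot deviation gives 33 now, then 10 for 4 periods, then back to 23.
Gain from deviating: (33−23) today; loss: (23−10) in each of the next 4 periods.
No-deviation condition: (23−10)(δ+…+δ^4) ≥ 33−23, i.e. δ+…+δ^4 ≥ 10/13.
At δ = 1/10: δ+…+δ^4 = 0.1111 < 0.7692.
So cooperation is not sustainable.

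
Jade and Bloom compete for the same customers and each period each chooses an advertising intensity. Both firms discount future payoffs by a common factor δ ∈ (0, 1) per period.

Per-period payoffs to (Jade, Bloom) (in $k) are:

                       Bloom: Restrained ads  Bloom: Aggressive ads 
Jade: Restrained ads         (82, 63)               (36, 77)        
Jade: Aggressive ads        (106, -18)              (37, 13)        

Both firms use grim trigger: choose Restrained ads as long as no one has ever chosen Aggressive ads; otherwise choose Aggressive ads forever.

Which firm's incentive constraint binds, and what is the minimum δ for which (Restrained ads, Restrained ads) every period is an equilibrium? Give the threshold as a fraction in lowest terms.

Jade; δ ≥ 8/23

Jade: cooperation gives 82 each period; deviation gives 106 once then 37 forever.
  82/(1−δ) ≥ 106 + 37δ/(1−δ) ⇒ δ ≥ 24/69 = 8/23.
Bloom: cooperation gives 63 each period; deviation gives 77 once then 13 forever.
  δ ≥ 14/64 = 7/32.
Both must hold, so the binding constraint is Jade's: δ ≥ 8/23.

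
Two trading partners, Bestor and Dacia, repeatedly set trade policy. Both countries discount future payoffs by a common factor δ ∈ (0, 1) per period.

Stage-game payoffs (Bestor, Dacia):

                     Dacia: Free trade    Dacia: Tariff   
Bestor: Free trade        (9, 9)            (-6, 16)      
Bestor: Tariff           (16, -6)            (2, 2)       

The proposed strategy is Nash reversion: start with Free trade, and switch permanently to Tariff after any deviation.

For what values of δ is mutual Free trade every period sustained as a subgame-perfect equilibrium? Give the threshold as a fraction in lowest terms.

1/2

One-period gain from deviating is 16 − 9 = 7. The loss is 9 − 2 = 7 in every subsequent period, with present value 7·δ/(1−δ).
Deviation is unprofitable when 7·δ/(1−δ) ≥ 7, i.e. δ/(1−δ) ≥ 1.
Equivalently δ ≥ 7/(7+7) = 1/2.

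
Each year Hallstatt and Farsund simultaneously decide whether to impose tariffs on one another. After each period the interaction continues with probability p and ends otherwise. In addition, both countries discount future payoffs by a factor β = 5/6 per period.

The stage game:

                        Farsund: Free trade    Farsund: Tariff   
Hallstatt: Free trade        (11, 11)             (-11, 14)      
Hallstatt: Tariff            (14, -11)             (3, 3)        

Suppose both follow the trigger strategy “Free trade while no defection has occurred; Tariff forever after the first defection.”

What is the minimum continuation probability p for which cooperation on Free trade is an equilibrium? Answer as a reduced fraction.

Expected continuation weight on next period's payoff is β·p = 5/6·p, which plays the role of the discount factor.
Cooperation requires 5/6·p ≥ (14−11)/(14−3) = 3/11, hence p ≥ 18/55.

18/55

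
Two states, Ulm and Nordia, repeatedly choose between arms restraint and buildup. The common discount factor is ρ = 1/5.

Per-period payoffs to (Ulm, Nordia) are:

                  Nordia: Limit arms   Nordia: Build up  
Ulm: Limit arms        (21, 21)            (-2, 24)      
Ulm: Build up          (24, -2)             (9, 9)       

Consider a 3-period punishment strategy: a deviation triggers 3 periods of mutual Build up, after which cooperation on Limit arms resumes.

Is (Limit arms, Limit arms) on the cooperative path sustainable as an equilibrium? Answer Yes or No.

A one-shot deviation gives 24 now, then 9 for 3 periods, then back to 21.
Gain from deviating: (24−21) today; loss: (21−9) in each of the next 3 periods.
No-deviation condition: (21−9)(ρ+…+ρ^3) ≥ 24−21, i.e. ρ+…+ρ^3 ≥ 1/4.
At ρ = 1/5: ρ+…+ρ^3 = 0.2480 < 0.2500.
So cooperation is not sustainable.

No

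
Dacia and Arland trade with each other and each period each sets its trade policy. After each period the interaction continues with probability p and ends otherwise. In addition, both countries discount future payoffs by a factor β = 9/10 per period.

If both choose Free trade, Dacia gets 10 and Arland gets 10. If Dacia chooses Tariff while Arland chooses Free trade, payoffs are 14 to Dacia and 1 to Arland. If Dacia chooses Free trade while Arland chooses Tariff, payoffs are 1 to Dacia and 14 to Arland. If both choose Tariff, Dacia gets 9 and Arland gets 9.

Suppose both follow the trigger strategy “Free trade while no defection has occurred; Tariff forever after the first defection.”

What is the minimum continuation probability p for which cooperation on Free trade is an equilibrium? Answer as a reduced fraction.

With continuation probability p and discount β, the effective per-period discount factor is βp.
Grim-trigger IC: βp ≥ (14−10)/(14−9) = 4/5.
So p ≥ (4/5)/(9/10) = 8/9.

8/9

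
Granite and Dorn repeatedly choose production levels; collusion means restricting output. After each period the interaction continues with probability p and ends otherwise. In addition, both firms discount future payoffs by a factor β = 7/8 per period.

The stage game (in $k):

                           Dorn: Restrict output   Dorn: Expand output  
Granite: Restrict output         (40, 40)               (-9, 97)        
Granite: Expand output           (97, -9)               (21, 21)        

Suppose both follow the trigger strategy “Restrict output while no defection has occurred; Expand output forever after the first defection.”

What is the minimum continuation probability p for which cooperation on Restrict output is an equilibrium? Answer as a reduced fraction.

6/7

Expected continuation weight on next period's payoff is β·p = 7/8·p, which plays the role of the discount factor.
Cooperation requires 7/8·p ≥ (97−40)/(97−21) = 3/4, hence p ≥ 6/7.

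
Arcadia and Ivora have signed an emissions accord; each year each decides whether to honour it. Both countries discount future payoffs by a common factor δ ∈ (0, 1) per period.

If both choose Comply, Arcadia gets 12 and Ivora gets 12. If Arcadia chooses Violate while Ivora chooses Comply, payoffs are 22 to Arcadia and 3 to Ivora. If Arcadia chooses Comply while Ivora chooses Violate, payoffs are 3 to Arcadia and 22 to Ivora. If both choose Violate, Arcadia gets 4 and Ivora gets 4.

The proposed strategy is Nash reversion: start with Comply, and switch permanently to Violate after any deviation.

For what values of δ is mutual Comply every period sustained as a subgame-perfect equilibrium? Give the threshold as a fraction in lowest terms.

5/9

Cooperation forever yields 12 each period: 12/(1−δ).
Deviating yields 22 once, then 4 forever: 22 + 4δ/(1−δ).
No profitable deviation requires 12/(1−δ) ≥ 22 + 4δ/(1−δ).
Multiplying by (1−δ): 12 ≥ 22(1−δ) + 4δ = 22 − 18δ.
So 18δ ≥ 10, i.e. δ ≥ 10/18 = 5/9.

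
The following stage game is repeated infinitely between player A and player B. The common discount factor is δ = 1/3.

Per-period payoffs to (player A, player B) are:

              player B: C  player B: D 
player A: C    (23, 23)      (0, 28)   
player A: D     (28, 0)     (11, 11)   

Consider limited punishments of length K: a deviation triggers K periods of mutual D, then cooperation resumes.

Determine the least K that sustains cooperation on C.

Need Σ_{k=1}^{K} δ^k ≥ (28−23)/(23−11) = 0.4167 at δ = 1/3.
At K = 1 the sum is 0.3333 < 0.4167; at K = 2 it is 0.4444 ≥ 0.4167.
So the minimum punishment length is K = 2.

2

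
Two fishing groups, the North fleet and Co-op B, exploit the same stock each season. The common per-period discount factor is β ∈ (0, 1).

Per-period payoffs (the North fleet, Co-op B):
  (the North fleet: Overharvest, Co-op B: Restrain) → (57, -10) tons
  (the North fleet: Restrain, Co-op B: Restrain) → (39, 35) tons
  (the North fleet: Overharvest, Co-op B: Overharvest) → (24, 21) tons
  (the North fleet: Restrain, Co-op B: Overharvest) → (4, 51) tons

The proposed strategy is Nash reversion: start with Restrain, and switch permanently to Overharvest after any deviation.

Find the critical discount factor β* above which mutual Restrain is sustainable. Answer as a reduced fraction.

the North fleet's threshold: (57−39)/(57−24) = 6/11.
Co-op B's threshold: (51−35)/(51−21) = 8/15.
6/11 > 8/15, so the North fleet binds and β* = 6/11.

6/11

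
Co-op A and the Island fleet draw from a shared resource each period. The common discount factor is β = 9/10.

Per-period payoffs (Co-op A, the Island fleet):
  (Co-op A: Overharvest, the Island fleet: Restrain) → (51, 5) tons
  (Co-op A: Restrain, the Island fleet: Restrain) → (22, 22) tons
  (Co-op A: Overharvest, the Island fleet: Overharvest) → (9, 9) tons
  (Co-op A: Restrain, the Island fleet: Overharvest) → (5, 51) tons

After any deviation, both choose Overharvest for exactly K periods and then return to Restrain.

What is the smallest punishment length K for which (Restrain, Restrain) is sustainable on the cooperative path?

No profitable deviation requires (22−9)(β+…+β^K) ≥ 51−22, i.e. β+…+β^K ≥ 29/13 ≈ 2.2308.
With β = 9/10, the partial sums are K=1: 0.9000, K=2: 1.7100, K=3: 2.4390.
K = 3 is the first length at which the sum reaches 2.2308.

3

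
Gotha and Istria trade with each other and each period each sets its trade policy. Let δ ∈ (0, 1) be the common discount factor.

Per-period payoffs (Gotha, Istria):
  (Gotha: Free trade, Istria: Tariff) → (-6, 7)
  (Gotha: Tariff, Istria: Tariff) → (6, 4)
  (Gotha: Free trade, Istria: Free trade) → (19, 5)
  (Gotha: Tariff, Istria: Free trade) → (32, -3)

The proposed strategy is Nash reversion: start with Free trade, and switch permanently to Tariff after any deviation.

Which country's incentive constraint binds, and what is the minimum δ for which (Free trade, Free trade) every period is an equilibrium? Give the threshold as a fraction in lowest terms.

Gotha's threshold: (32−19)/(32−6) = 1/2.
Istria's threshold: (7−5)/(7−4) = 2/3.
1/2 < 2/3, so Istria binds and δ* = 2/3.

Istria; δ ≥ 2/3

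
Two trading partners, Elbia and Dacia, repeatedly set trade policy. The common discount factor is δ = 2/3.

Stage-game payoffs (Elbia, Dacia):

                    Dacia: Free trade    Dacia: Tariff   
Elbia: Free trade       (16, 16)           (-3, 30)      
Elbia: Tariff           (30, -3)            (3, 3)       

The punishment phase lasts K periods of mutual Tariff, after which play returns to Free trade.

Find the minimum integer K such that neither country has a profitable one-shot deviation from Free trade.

IC: δ(1−δ^K)/(1−δ) ≥ (30−16)/(16−3) = 14/13.
With δ = 2/3: need 1 − δ^K ≥ 14/13·(1−2/3)/(2/3), i.e. δ^K ≤ 0.4615.
Since (2/3)^1 = 0.6667 and (2/3)^2 = 0.4444, the smallest such K is 2.

2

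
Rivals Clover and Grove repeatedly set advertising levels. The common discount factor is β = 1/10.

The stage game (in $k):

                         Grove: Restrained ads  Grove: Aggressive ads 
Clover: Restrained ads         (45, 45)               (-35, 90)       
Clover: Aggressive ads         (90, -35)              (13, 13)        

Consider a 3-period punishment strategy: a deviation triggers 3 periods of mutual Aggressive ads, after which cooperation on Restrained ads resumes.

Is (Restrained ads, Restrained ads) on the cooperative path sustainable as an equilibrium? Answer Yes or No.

No

IC: β+…+β^3 ≥ (90−45)/(45−13) = 45/32.
At β = 1/10: partial sum = 0.1110 < 1.4062. Cooperation not sustainable.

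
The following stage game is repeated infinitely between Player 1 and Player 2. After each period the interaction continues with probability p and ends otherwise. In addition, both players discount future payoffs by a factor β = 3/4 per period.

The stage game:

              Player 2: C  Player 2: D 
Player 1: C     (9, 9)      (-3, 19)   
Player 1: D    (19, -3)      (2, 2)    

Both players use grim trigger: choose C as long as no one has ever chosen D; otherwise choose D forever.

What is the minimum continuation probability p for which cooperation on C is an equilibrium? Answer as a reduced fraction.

40/51

With continuation probability p and discount β, the effective per-period discount factor is βp.
Grim-trigger IC: βp ≥ (19−9)/(19−2) = 10/17.
So p ≥ (10/17)/(3/4) = 40/51.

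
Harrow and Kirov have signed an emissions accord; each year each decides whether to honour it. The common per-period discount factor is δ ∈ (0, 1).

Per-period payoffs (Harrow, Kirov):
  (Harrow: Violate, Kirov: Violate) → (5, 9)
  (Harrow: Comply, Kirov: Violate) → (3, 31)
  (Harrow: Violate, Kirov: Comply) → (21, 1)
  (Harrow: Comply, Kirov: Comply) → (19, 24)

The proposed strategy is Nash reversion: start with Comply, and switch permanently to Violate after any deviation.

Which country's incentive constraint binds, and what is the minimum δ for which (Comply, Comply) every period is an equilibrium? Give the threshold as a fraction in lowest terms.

Harrow's threshold: (21−19)/(21−5) = 1/8.
Kirov's threshold: (31−24)/(31−9) = 7/22.
1/8 < 7/22, so Kirov binds and δ* = 7/22.

Kirov; δ ≥ 7/22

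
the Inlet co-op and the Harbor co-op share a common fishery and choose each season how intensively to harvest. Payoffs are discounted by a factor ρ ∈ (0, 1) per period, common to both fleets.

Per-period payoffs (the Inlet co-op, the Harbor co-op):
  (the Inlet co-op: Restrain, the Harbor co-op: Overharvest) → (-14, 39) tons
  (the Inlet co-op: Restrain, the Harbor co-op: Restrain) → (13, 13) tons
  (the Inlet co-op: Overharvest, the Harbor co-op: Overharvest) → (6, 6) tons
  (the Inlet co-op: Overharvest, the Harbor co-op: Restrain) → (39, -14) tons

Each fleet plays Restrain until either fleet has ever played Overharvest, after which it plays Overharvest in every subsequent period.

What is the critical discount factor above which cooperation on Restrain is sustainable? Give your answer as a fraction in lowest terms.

26/33

One-period gain from deviating is 39 − 13 = 26. The loss is 13 − 6 = 7 in every subsequent period, with present value 7·ρ/(1−ρ).
Deviation is unprofitable when 7·ρ/(1−ρ) ≥ 26, i.e. ρ/(1−ρ) ≥ 26/7.
Equivalently ρ ≥ 26/(26+7) = 26/33.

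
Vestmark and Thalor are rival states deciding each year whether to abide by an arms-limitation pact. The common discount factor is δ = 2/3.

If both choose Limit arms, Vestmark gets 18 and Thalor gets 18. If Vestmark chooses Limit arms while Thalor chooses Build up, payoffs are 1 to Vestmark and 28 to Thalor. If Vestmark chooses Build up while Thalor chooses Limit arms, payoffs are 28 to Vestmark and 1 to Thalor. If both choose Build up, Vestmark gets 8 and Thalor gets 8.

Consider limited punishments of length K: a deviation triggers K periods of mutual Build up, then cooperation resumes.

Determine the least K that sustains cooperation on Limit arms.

No profitable deviation requires (18−8)(δ+…+δ^K) ≥ 28−18, i.e. δ+…+δ^K ≥ 1 ≈ 1.0000.
With δ = 2/3, the partial sums are K=1: 0.6667, K=2: 1.1111.
K = 2 is the first length at which the sum reaches 1.0000.

2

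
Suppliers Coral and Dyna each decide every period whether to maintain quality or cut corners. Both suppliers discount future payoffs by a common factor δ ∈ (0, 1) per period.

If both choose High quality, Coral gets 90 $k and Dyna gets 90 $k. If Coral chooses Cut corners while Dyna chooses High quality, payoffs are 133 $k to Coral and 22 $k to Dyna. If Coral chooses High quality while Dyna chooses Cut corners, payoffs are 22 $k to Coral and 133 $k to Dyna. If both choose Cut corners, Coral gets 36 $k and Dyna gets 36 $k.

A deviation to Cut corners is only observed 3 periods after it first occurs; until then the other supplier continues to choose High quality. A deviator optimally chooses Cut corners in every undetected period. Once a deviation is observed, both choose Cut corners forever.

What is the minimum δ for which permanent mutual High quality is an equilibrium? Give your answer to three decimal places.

A deviator earns 133 for 3 periods, then 36 forever; cooperating earns 90 forever. Multiplying the IC by (1−δ):
90 ≥ 133(1−δ^3) + 36δ^3, so 97·δ^3 ≥ 43 and δ^3 ≥ 43/97.
δ ≥ (43/97)^(1/3) ≈ 0.762.

0.762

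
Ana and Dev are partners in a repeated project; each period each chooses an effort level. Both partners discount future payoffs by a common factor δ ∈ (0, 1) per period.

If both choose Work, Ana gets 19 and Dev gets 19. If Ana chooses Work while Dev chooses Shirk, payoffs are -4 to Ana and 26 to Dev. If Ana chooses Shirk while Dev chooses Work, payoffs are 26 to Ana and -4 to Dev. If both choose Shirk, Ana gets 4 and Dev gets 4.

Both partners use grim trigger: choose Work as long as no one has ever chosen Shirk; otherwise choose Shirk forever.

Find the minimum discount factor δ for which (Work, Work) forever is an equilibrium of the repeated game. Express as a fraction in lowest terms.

7/22

One-period gain from deviating is 26 − 19 = 7. The loss is 19 − 4 = 15 in every subsequent period, with present value 15·δ/(1−δ).
Deviation is unprofitable when 15·δ/(1−δ) ≥ 7, i.e. δ/(1−δ) ≥ 7/15.
Equivalently δ ≥ 7/(7+15) = 7/22.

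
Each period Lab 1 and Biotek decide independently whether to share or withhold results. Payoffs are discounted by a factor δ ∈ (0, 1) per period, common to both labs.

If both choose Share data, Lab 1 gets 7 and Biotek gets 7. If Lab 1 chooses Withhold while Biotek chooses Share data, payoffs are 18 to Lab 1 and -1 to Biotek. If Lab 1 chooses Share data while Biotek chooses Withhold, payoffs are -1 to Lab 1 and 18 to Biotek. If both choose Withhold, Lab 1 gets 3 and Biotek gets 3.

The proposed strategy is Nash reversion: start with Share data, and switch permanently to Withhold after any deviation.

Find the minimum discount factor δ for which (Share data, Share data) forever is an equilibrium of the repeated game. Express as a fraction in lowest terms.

11/15

Cooperation forever yields 7 each period: 7/(1−δ).
Deviating yields 18 once, then 3 forever: 18 + 3δ/(1−δ).
No profitable deviation requires 7/(1−δ) ≥ 18 + 3δ/(1−δ).
Multiplying by (1−δ): 7 ≥ 18(1−δ) + 3δ = 18 − 15δ.
So 15δ ≥ 11, i.e. δ ≥ 11/15.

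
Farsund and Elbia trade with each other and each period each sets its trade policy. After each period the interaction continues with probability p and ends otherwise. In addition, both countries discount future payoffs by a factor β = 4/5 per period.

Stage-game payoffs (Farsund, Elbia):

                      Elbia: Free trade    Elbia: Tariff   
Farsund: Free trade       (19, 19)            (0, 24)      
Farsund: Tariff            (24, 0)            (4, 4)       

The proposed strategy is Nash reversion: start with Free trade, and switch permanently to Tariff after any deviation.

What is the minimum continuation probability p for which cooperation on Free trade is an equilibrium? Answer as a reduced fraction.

5/16

Expected continuation weight on next period's payoff is β·p = 4/5·p, which plays the role of the discount factor.
Cooperation requires 4/5·p ≥ (24−19)/(24−4) = 1/4, hence p ≥ 5/16.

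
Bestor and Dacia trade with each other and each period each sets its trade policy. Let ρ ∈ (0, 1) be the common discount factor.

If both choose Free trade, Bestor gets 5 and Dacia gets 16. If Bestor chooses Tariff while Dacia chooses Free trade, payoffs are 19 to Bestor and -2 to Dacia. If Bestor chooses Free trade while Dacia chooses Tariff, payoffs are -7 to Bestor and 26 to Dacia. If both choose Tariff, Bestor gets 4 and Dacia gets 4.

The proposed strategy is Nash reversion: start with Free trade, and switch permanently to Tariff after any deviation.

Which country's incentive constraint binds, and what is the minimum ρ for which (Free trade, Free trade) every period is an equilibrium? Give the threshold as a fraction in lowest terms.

Bestor: cooperation gives 5 each period; deviation gives 19 once then 4 forever.
  5/(1−ρ) ≥ 19 + 4ρ/(1−ρ) ⇒ ρ ≥ 14/15.
Dacia: cooperation gives 16 each period; deviation gives 26 once then 4 forever.
  ρ ≥ 10/22 = 5/11.
Both must hold, so the binding constraint is Bestor's: ρ ≥ 14/15.

Bestor; ρ ≥ 14/15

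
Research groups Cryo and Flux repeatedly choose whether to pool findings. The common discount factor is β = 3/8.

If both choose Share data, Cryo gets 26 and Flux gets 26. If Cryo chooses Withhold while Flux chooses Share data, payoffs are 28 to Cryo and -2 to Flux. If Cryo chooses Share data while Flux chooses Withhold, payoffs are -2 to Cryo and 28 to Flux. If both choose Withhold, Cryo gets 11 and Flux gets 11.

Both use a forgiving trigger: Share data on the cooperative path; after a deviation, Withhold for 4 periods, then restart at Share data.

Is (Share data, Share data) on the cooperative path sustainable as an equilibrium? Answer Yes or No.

A one-shot deviation gives 28 now, then 11 for 4 periods, then back to 26.
Gain from deviating: (28−26) today; loss: (26−11) in each of the next 4 periods.
No-deviation condition: (26−11)(β+…+β^4) ≥ 28−26, i.e. β+…+β^4 ≥ 2/15.
At β = 3/8: β+…+β^4 = 0.5881 ≥ 0.1333.
So cooperation is sustainable.

Yes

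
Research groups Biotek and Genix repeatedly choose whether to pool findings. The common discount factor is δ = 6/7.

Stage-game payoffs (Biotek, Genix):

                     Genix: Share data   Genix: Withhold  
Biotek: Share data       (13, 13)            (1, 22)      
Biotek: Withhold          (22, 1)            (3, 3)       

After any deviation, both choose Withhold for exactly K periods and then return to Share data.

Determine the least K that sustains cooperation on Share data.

2

Need Σ_{k=1}^{K} δ^k ≥ (22−13)/(13−3) = 0.9000 at δ = 6/7.
At K = 1 the sum is 0.8571 < 0.9000; at K = 2 it is 1.5918 ≥ 0.9000.
So the minimum punishment length is K = 2.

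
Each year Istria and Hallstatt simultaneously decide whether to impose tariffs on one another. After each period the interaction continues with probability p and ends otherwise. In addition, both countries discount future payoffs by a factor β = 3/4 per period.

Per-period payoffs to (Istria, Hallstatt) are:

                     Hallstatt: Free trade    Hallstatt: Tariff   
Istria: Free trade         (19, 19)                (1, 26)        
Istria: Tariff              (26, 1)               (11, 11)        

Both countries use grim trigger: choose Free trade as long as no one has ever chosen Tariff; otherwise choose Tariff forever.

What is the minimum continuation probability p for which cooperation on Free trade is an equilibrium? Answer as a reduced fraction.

With continuation probability p and discount β, the effective per-period discount factor is βp.
Grim-trigger IC: βp ≥ (26−19)/(26−11) = 7/15.
So p ≥ (7/15)/(3/4) = 28/45.

28/45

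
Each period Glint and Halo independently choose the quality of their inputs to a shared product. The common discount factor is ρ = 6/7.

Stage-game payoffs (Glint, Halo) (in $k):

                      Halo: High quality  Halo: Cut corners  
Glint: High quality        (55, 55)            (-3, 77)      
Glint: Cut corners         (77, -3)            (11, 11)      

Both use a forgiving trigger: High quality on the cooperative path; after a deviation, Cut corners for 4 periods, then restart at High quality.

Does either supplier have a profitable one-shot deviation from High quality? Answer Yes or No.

No

A one-shot deviation gives 77 now, then 11 for 4 periods, then back to 55.
Gain from deviating: (77−55) today; loss: (55−11) in each of the next 4 periods.
No-deviation condition: (55−11)(ρ+…+ρ^4) ≥ 77−55, i.e. ρ+…+ρ^4 ≥ 1/2.
At ρ = 6/7: ρ+…+ρ^4 = 2.7613 ≥ 0.5000.
So cooperation is sustainable.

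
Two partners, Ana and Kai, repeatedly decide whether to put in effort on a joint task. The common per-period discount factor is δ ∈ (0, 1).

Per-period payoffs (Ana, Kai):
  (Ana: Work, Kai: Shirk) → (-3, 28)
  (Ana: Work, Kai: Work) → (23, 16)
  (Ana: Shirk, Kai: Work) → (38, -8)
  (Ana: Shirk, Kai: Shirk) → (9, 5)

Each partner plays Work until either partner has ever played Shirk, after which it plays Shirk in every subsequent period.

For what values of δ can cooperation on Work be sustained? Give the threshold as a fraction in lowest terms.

12/23

Ana's threshold: (38−23)/(38−9) = 15/29.
Kai's threshold: (28−16)/(28−5) = 12/23.
15/29 < 12/23, so Kai binds and δ* = 12/23.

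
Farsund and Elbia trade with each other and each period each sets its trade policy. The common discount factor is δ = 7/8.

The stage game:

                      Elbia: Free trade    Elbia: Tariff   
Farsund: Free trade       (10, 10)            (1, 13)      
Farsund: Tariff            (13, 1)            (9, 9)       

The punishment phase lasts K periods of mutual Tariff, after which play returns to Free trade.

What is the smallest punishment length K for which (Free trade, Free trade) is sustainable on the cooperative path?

No profitable deviation requires (10−9)(δ+…+δ^K) ≥ 13−10, i.e. δ+…+δ^K ≥ 3 ≈ 3.0000.
With δ = 7/8, the partial sums are K=1: 0.8750, K=2: 1.6406, K=3: 2.3105, K=4: 2.8967, K=5: 3.4096.
K = 5 is the first length at which the sum reaches 3.0000.

5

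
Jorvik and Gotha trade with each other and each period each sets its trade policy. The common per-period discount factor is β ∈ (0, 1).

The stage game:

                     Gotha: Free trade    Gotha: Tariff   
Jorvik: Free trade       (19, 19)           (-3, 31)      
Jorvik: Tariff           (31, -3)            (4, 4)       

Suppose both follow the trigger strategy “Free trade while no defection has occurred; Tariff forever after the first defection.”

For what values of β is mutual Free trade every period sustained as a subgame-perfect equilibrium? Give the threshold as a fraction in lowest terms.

4/9

One-period gain from deviating is 31 − 19 = 12. The loss is 19 − 4 = 15 in every subsequent period, with present value 15·β/(1−β).
Deviation is unprofitable when 15·β/(1−β) ≥ 12, i.e. β/(1−β) ≥ 4/5.
Equivalently β ≥ 12/(12+15) = 4/9.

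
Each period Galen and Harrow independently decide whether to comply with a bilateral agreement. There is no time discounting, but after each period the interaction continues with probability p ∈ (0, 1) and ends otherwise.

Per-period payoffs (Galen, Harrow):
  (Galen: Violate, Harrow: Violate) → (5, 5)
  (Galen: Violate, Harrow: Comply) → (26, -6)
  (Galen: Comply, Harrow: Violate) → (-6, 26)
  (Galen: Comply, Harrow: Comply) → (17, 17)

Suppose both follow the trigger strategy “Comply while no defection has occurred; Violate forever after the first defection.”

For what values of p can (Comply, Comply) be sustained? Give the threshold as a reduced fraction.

Expected cooperation value is 17 + p·17 + p²·17 + … = 17/(1−p); deviation gives 26 + p·5/(1−p).
17 ≥ 26(1−p) + 5p ⇒ 21p ≥ 9 ⇒ p ≥ 9/21 = 3/7.

3/7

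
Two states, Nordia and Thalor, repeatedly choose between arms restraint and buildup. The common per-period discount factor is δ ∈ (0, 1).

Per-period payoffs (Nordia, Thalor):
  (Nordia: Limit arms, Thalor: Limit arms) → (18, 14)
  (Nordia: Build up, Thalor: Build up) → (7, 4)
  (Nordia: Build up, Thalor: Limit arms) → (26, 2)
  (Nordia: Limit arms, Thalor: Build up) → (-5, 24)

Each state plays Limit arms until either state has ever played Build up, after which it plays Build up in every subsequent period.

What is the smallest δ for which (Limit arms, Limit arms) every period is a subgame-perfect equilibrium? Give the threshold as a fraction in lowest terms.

Nordia's threshold: (26−18)/(26−7) = 8/19.
Thalor's threshold: (24−14)/(24−4) = 1/2.
8/19 < 1/2, so Thalor binds and δ* = 1/2.

1/2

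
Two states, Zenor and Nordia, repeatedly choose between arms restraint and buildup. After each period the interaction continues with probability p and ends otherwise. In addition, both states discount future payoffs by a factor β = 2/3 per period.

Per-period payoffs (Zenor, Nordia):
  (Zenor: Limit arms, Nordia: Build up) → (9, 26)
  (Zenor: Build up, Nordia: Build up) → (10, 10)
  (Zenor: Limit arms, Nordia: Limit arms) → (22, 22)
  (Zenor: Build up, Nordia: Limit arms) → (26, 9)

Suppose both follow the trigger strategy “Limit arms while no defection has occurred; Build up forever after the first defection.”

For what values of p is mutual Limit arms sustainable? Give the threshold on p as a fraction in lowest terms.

With continuation probability p and discount β, the effective per-period discount factor is βp.
Grim-trigger IC: βp ≥ (26−22)/(26−10) = 1/4.
So p ≥ (1/4)/(2/3) = 3/8.

3/8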